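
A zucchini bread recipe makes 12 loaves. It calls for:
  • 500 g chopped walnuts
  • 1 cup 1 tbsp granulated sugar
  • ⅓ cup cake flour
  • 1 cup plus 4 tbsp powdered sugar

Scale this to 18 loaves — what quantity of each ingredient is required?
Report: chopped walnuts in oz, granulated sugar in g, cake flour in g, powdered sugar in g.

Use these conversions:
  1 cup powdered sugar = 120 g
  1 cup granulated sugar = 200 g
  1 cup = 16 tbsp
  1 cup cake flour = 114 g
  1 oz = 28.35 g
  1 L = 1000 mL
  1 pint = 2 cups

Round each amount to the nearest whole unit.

Scaling factor: 18/12 = 3/2 = 1.5.
chopped walnuts: 500 g × 3/2 ÷ 28.35 g/oz ≈ 26 oz
granulated sugar: (1 cup + 1 tbsp = 1.0625 cup) × 3/2 × 200 g/cup ≈ 319 g
cake flour: 1/3 cup × 3/2 × 114 g/cup = 57 g
powdered sugar: (1 cup + 4 tbsp = 1.25 cup) × 3/2 × 120 g/cup = 225 g

chopped walnuts: 26 oz; granulated sugar: 319 g; cake flour: 57 g; powdered sugar: 225 g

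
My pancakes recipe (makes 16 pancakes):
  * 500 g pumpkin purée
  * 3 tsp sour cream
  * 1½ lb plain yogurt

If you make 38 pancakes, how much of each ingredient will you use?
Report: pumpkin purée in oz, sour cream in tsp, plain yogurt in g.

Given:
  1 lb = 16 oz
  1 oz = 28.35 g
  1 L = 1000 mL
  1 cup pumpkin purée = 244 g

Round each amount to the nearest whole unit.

Scaling factor: 38/16 = 19/8 = 2.375.
pumpkin purée: 500 g × 19/8 ÷ 28.35 g/oz ≈ 42 oz
sour cream: 3 tsp × 19/8 ≈ 7 tsp
plain yogurt: 1.5 lb × 19/8 × 16 oz/lb × 28.35 g/oz ≈ 1616 g

pumpkin purée: 42 oz; sour cream: 7 tsp; plain yogurt: 1616 g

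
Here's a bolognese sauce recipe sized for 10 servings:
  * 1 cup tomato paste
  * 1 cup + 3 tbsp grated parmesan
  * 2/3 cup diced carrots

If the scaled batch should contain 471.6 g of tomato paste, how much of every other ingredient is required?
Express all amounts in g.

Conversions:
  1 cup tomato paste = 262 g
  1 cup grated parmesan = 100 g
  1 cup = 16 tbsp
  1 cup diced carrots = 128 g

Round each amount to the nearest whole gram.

The original recipe has 262 g of tomato paste, so the scaling factor is 471.6 ÷ 262 = 9/5 = 1.8.
grated parmesan: (1 cup + 3 tbsp = 1.1875 cup) × 9/5 × 100 g/cup ≈ 214 g
diced carrots: 2/3 cup × 9/5 × 128 g/cup ≈ 154 g

grated parmesan: 214 g; diced carrots: 154 g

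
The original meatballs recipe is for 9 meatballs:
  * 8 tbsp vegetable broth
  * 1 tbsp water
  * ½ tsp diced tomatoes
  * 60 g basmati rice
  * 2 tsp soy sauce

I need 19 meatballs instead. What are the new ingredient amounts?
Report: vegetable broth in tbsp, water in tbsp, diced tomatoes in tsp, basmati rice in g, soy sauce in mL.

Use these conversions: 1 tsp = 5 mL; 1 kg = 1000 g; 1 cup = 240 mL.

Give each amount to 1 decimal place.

vegetable broth: 16.9 tbsp; water: 2.1 tbsp; diced tomatoes: 1.1 tsp; basmati rice: 126.7 g; soy sauce: 21.1 mL

Scaling factor: 19/9.
vegetable broth: 8 tbsp × 19/9 ≈ 16.9 tbsp
water: 1 tbsp × 19/9 ≈ 2.1 tbsp
diced tomatoes: 0.5 tsp × 19/9 ≈ 1.1 tsp
basmati rice: 60 g × 19/9 ≈ 126.7 g
soy sauce: 2 tsp × 19/9 × 5 mL/tsp ≈ 21.1 mL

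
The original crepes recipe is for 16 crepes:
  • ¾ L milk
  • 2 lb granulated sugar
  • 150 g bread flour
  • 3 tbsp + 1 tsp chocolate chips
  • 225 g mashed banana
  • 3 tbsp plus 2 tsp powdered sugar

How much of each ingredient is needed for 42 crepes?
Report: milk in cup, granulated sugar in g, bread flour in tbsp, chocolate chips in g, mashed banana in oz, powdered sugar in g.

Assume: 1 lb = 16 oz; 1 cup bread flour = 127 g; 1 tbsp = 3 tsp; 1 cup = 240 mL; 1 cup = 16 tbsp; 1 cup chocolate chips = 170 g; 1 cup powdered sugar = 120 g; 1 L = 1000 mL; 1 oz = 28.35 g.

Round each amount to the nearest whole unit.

milk: 8 cup; granulated sugar: 2381 g; bread flour: 50 tbsp; chocolate chips: 93 g; mashed banana: 21 oz; powdered sugar: 72 g

Scaling factor: 42/16 = 21/8 = 2.625.
milk: 0.75 L × 21/8 × 1000 mL/L ÷ 240 mL/cup ≈ 8 cup
granulated sugar: 2 lb × 21/8 × 16 oz/lb × 28.35 g/oz ≈ 2381 g
bread flour: 150 g × 21/8 ÷ 127 g/cup × 16 tbsp/cup ≈ 50 tbsp
chocolate chips: (3 tbsp + 1 tsp = 10/3 tbsp) × 21/8 ÷ 16 tbsp/cup × 170 g/cup ≈ 93 g
mashed banana: 225 g × 21/8 ÷ 28.35 g/oz ≈ 21 oz
powdered sugar: (3 tbsp + 2 tsp = 11/3 tbsp) × 21/8 ÷ 16 tbsp/cup × 120 g/cup ≈ 72 g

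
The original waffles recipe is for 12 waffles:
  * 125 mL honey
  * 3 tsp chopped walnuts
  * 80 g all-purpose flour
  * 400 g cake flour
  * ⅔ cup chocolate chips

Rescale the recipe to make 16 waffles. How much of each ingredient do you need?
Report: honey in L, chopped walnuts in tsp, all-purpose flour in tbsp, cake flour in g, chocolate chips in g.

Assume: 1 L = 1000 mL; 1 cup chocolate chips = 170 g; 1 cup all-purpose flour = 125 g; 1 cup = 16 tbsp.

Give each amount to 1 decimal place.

honey: 0.2 L; chopped walnuts: 4.0 tsp; all-purpose flour: 13.7 tbsp; cake flour: 533.3 g; chocolate chips: 151.1 g

Scaling factor: 16/12 = 4/3.
honey: 125 mL × 4/3 ÷ 1000 mL/L ≈ 0.2 L
chopped walnuts: 3 tsp × 4/3 = 4.0 tsp
all-purpose flour: 80 g × 4/3 ÷ 125 g/cup × 16 tbsp/cup ≈ 13.7 tbsp
cake flour: 400 g × 4/3 ≈ 533.3 g
chocolate chips: 2/3 cup × 4/3 × 170 g/cup ≈ 151.1 g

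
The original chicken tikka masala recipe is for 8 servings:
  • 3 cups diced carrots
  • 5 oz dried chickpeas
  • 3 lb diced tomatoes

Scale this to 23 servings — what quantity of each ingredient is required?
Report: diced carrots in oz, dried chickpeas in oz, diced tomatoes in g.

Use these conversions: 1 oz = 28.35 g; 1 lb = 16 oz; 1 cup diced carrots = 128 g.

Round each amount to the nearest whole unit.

Scaling factor: 23/8 = 2.875.
diced carrots: 3 cup × 23/8 × 128 g/cup ÷ 28.35 g/oz ≈ 39 oz
dried chickpeas: 5 oz × 23/8 ≈ 14 oz
diced tomatoes: 3 lb × 23/8 × 16 oz/lb × 28.35 g/oz ≈ 3912 g

diced carrots: 39 oz; dried chickpeas: 14 oz; diced tomatoes: 3912 g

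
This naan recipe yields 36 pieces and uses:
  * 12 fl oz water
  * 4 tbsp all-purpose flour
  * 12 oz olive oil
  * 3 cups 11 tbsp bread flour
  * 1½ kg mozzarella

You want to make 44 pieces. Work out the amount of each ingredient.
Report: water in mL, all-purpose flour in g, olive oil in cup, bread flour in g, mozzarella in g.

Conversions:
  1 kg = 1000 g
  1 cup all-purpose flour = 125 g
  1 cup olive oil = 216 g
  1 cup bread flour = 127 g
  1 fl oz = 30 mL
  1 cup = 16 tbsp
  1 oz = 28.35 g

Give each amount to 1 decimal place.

water: 440.0 mL; all-purpose flour: 38.2 g; olive oil: 1.9 cup; bread flour: 572.4 g; mozzarella: 1833.3 g

Scaling factor: 44/36 = 11/9.
water: 12 fl oz × 11/9 × 30 mL/fl oz = 440.0 mL
all-purpose flour: 4 tbsp × 11/9 ÷ 16 tbsp/cup × 125 g/cup ≈ 38.2 g
olive oil: 12 oz × 11/9 × 28.35 g/oz ÷ 216 g/cup ≈ 1.9 cup
bread flour: (3 cup + 11 tbsp = 3.6875 cup) × 11/9 × 127 g/cup ≈ 572.4 g
mozzarella: 1.5 kg × 11/9 × 1000 g/kg ≈ 1833.3 g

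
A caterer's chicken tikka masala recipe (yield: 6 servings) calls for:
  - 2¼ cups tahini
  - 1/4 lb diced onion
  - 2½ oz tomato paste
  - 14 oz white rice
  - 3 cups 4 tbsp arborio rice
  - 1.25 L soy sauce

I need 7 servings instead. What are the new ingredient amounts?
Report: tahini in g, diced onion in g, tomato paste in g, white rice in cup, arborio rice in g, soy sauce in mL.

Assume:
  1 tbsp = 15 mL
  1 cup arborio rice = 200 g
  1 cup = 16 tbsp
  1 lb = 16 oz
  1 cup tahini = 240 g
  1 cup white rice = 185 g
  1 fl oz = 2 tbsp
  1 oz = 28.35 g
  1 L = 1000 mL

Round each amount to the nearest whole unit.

tahini: 630 g; diced onion: 132 g; tomato paste: 83 g; white rice: 3 cup; arborio rice: 758 g; soy sauce: 1458 mL

Scaling factor: 7/6.
tahini: 2.25 cup × 7/6 × 240 g/cup = 630 g
diced onion: 0.25 lb × 7/6 × 16 oz/lb × 28.35 g/oz ≈ 132 g
tomato paste: 2.5 oz × 7/6 × 28.35 g/oz ≈ 83 g
white rice: 14 oz × 7/6 × 28.35 g/oz ÷ 185 g/cup ≈ 3 cup
arborio rice: (3 cup + 4 tbsp = 3.25 cup) × 7/6 × 200 g/cup ≈ 758 g
soy sauce: 1.25 L × 7/6 × 1000 mL/L ≈ 1458 mL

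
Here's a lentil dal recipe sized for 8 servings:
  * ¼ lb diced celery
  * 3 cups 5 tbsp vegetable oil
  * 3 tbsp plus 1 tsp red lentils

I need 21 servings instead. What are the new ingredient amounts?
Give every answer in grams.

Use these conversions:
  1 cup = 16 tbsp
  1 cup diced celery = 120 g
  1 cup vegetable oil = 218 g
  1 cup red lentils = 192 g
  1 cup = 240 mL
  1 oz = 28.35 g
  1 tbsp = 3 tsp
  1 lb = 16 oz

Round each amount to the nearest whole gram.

Scaling factor: 21/8 = 2.625.
diced celery: 0.25 lb × 21/8 × 16 oz/lb × 28.35 g/oz ≈ 298 g
vegetable oil: (3 cup + 5 tbsp = 3.3125 cup) × 21/8 × 218 g/cup ≈ 1896 g
red lentils: (3 tbsp + 1 tsp = 10/3 tbsp) × 21/8 ÷ 16 tbsp/cup × 192 g/cup = 105 g

diced celery: 298 g; vegetable oil: 1896 g; red lentils: 105 g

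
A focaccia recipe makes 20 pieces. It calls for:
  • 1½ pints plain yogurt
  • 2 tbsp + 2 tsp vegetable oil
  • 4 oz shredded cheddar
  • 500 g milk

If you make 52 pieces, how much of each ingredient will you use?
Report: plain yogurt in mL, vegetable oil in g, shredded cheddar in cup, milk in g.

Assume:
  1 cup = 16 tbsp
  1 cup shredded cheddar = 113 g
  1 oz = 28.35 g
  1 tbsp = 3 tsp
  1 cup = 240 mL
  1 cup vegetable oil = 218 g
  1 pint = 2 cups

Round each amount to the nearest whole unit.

plain yogurt: 1872 mL; vegetable oil: 94 g; shredded cheddar: 3 cup; milk: 1300 g

Scaling factor: 52/20 = 13/5 = 2.6.
plain yogurt: 1.5 pint × 13/5 × 2 cup/pint × 240 mL/cup = 1872 mL
vegetable oil: (2 tbsp + 2 tsp = 8/3 tbsp) × 13/5 ÷ 16 tbsp/cup × 218 g/cup ≈ 94 g
shredded cheddar: 4 oz × 13/5 × 28.35 g/oz ÷ 113 g/cup ≈ 3 cup
milk: 500 g × 13/5 = 1300 g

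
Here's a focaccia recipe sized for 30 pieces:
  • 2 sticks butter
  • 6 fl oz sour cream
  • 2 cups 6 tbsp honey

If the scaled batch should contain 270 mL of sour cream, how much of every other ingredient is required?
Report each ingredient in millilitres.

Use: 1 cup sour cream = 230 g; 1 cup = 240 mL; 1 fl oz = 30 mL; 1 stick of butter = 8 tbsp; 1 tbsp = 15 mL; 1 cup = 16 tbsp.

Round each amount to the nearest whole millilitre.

butter: 360 mL; honey: 855 mL

The original recipe has 180 mL of sour cream, so the scaling factor is 270 ÷ 180 = 3/2 = 1.5.
butter: 2 stick × 3/2 × 8 tbsp/stick × 15 mL/tbsp = 360 mL
honey: (2 cup + 6 tbsp = 2.375 cup) × 3/2 × 240 mL/cup = 855 mL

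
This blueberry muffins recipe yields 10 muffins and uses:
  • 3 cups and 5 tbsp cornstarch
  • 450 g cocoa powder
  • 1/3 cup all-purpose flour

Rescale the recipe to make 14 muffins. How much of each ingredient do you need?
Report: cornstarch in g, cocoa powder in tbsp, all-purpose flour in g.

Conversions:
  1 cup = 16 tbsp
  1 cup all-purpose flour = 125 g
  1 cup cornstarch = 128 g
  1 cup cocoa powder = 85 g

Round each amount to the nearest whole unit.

Scaling factor: 14/10 = 7/5 = 1.4.
cornstarch: (3 cup + 5 tbsp = 3.3125 cup) × 7/5 × 128 g/cup ≈ 594 g
cocoa powder: 450 g × 7/5 ÷ 85 g/cup × 16 tbsp/cup ≈ 119 tbsp
all-purpose flour: 1/3 cup × 7/5 × 125 g/cup ≈ 58 g

cornstarch: 594 g; cocoa powder: 119 tbsp; all-purpose flour: 58 g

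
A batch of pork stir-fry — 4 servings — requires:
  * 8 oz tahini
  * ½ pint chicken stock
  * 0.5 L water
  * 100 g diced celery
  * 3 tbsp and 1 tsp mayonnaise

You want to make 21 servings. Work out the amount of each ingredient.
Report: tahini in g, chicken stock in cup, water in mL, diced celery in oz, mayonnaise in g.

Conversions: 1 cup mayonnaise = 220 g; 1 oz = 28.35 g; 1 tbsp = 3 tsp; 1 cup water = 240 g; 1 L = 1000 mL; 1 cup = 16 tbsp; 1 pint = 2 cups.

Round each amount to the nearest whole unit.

tahini: 1191 g; chicken stock: 5 cup; water: 2625 mL; diced celery: 19 oz; mayonnaise: 241 g

Scaling factor: 21/4 = 5.25.
tahini: 8 oz × 21/4 × 28.35 g/oz ≈ 1191 g
chicken stock: 0.5 pint × 21/4 × 2 cup/pint ≈ 5 cup
water: 0.5 L × 21/4 × 1000 mL/L = 2625 mL
diced celery: 100 g × 21/4 ÷ 28.35 g/oz ≈ 19 oz
mayonnaise: (3 tbsp + 1 tsp = 10/3 tbsp) × 21/4 ÷ 16 tbsp/cup × 220 g/cup ≈ 241 g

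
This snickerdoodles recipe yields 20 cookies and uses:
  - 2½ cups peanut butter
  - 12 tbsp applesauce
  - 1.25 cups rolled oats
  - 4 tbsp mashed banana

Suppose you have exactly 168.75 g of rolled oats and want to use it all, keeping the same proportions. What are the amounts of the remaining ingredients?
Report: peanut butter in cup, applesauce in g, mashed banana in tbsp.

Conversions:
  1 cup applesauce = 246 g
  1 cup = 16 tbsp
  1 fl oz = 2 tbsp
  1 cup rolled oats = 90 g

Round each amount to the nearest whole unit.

peanut butter: 4 cup; applesauce: 277 g; mashed banana: 6 tbsp

The original recipe has 112.5 g of rolled oats, so the scaling factor is 168.75 ÷ 112.5 = 3/2 = 1.5.
peanut butter: 2.5 cup × 3/2 ≈ 4 cup
applesauce: 12 tbsp × 3/2 ÷ 16 tbsp/cup × 246 g/cup ≈ 277 g
mashed banana: 4 tbsp × 3/2 = 6 tbsp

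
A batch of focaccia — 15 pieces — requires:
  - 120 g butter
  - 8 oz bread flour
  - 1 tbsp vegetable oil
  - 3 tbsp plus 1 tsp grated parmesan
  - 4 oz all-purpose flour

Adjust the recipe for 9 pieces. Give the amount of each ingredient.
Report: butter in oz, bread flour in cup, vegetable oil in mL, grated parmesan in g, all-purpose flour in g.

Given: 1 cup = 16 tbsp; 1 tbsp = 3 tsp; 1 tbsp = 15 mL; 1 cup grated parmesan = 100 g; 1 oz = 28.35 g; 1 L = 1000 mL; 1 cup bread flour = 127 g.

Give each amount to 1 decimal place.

Scaling factor: 9/15 = 3/5 = 0.6.
butter: 120 g × 3/5 ÷ 28.35 g/oz ≈ 2.5 oz
bread flour: 8 oz × 3/5 × 28.35 g/oz ÷ 127 g/cup ≈ 1.1 cup
vegetable oil: 1 tbsp × 3/5 × 15 mL/tbsp = 9.0 mL
grated parmesan: (3 tbsp + 1 tsp = 10/3 tbsp) × 3/5 ÷ 16 tbsp/cup × 100 g/cup = 12.5 g
all-purpose flour: 4 oz × 3/5 × 28.35 g/oz ≈ 68.0 g

butter: 2.5 oz; bread flour: 1.1 cup; vegetable oil: 9.0 mL; grated parmesan: 12.5 g; all-purpose flour: 68.0 g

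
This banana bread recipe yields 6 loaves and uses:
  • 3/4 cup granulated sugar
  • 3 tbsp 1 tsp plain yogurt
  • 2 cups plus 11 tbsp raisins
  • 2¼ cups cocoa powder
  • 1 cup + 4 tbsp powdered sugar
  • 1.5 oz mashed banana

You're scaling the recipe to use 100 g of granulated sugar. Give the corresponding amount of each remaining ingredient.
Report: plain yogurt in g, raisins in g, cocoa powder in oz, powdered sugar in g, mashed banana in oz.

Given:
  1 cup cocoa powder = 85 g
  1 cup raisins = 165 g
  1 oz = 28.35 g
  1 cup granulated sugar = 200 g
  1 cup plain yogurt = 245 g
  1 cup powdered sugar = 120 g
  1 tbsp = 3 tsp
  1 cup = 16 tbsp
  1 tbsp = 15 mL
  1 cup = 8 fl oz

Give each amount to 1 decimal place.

plain yogurt: 34.0 g; raisins: 295.6 g; cocoa powder: 4.5 oz; powdered sugar: 100.0 g; mashed banana: 1.0 oz

The original recipe has 150 g of granulated sugar, so the scaling factor is 100 ÷ 150 = 2/3.
plain yogurt: (3 tbsp + 1 tsp = 10/3 tbsp) × 2/3 ÷ 16 tbsp/cup × 245 g/cup ≈ 34.0 g
raisins: (2 cup + 11 tbsp = 2.6875 cup) × 2/3 × 165 g/cup ≈ 295.6 g
cocoa powder: 2.25 cup × 2/3 × 85 g/cup ÷ 28.35 g/oz ≈ 4.5 oz
powdered sugar: (1 cup + 4 tbsp = 1.25 cup) × 2/3 × 120 g/cup = 100.0 g
mashed banana: 1.5 oz × 2/3 = 1.0 oz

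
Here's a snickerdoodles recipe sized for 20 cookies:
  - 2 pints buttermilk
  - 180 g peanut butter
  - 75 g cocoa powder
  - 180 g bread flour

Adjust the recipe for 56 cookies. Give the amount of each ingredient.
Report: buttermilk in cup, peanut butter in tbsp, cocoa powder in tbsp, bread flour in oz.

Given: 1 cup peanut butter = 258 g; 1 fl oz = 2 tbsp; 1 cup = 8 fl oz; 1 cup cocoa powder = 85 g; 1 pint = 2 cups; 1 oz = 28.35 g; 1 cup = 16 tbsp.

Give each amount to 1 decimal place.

buttermilk: 11.2 cup; peanut butter: 31.3 tbsp; cocoa powder: 39.5 tbsp; bread flour: 17.8 oz

Scaling factor: 56/20 = 14/5 = 2.8.
buttermilk: 2 pint × 14/5 × 2 cup/pint = 11.2 cup
peanut butter: 180 g × 14/5 ÷ 258 g/cup × 16 tbsp/cup ≈ 31.3 tbsp
cocoa powder: 75 g × 14/5 ÷ 85 g/cup × 16 tbsp/cup ≈ 39.5 tbsp
bread flour: 180 g × 14/5 ÷ 28.35 g/oz ≈ 17.8 oz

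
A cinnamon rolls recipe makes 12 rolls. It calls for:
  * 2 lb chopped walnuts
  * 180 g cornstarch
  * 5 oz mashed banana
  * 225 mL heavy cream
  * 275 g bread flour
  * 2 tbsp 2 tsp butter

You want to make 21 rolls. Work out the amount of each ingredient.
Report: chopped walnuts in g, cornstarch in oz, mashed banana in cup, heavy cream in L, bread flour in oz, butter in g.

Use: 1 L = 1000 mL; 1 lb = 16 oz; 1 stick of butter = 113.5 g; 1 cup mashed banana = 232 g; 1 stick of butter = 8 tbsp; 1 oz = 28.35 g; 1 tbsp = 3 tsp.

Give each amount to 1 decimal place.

Scaling factor: 21/12 = 7/4 = 1.75.
chopped walnuts: 2 lb × 7/4 × 16 oz/lb × 28.35 g/oz = 1587.6 g
cornstarch: 180 g × 7/4 ÷ 28.35 g/oz ≈ 11.1 oz
mashed banana: 5 oz × 7/4 × 28.35 g/oz ÷ 232 g/cup ≈ 1.1 cup
heavy cream: 225 mL × 7/4 ÷ 1000 mL/L ≈ 0.4 L
bread flour: 275 g × 7/4 ÷ 28.35 g/oz ≈ 17.0 oz
butter: (2 tbsp + 2 tsp = 8/3 tbsp) × 7/4 ÷ 8 tbsp/stick × 113.5 g/stick ≈ 66.2 g

chopped walnuts: 1587.6 g; cornstarch: 11.1 oz; mashed banana: 1.1 cup; heavy cream: 0.4 L; bread flour: 17.0 oz; butter: 66.2 g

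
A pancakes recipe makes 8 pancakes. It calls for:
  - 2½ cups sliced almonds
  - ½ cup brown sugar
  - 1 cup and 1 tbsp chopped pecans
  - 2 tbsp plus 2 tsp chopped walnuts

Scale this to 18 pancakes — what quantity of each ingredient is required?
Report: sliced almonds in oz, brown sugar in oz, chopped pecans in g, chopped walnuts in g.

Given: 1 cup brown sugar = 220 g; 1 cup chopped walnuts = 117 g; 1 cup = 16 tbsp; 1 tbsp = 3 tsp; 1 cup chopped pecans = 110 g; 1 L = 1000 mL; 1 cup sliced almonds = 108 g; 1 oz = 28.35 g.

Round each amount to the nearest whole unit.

sliced almonds: 21 oz; brown sugar: 9 oz; chopped pecans: 263 g; chopped walnuts: 44 g

Scaling factor: 18/8 = 9/4 = 2.25.
sliced almonds: 2.5 cup × 9/4 × 108 g/cup ÷ 28.35 g/oz ≈ 21 oz
brown sugar: 0.5 cup × 9/4 × 220 g/cup ÷ 28.35 g/oz ≈ 9 oz
chopped pecans: (1 cup + 1 tbsp = 1.0625 cup) × 9/4 × 110 g/cup ≈ 263 g
chopped walnuts: (2 tbsp + 2 tsp = 8/3 tbsp) × 9/4 ÷ 16 tbsp/cup × 117 g/cup ≈ 44 g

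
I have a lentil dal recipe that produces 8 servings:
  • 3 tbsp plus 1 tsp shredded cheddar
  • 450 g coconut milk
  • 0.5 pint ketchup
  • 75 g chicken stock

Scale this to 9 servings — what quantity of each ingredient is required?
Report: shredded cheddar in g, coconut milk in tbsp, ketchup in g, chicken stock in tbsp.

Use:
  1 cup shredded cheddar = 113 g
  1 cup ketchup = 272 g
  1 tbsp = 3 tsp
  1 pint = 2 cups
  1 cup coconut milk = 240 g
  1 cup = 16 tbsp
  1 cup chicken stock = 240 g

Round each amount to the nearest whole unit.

Scaling factor: 9/8 = 1.125.
shredded cheddar: (3 tbsp + 1 tsp = 10/3 tbsp) × 9/8 ÷ 16 tbsp/cup × 113 g/cup ≈ 26 g
coconut milk: 450 g × 9/8 ÷ 240 g/cup × 16 tbsp/cup ≈ 34 tbsp
ketchup: 0.5 pint × 9/8 × 2 cup/pint × 272 g/cup = 306 g
chicken stock: 75 g × 9/8 ÷ 240 g/cup × 16 tbsp/cup ≈ 6 tbsp

shredded cheddar: 26 g; coconut milk: 34 tbsp; ketchup: 306 g; chicken stock: 6 tbsp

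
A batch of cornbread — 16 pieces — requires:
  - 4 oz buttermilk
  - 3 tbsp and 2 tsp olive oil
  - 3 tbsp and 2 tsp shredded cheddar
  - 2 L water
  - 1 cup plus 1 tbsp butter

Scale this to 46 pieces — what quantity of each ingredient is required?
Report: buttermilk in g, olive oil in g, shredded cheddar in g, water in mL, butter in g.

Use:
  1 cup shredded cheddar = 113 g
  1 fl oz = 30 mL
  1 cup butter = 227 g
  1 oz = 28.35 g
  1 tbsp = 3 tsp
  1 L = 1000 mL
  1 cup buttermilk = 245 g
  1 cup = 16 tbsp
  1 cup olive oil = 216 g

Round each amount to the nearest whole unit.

Scaling factor: 46/16 = 23/8 = 2.875.
buttermilk: 4 oz × 23/8 × 28.35 g/oz ≈ 326 g
olive oil: (3 tbsp + 2 tsp = 11/3 tbsp) × 23/8 ÷ 16 tbsp/cup × 216 g/cup ≈ 142 g
shredded cheddar: (3 tbsp + 2 tsp = 11/3 tbsp) × 23/8 ÷ 16 tbsp/cup × 113 g/cup ≈ 74 g
water: 2 L × 23/8 × 1000 mL/L = 5750 mL
butter: (1 cup + 1 tbsp = 1.0625 cup) × 23/8 × 227 g/cup ≈ 693 g

buttermilk: 326 g; olive oil: 142 g; shredded cheddar: 74 g; water: 5750 mL; butter: 693 g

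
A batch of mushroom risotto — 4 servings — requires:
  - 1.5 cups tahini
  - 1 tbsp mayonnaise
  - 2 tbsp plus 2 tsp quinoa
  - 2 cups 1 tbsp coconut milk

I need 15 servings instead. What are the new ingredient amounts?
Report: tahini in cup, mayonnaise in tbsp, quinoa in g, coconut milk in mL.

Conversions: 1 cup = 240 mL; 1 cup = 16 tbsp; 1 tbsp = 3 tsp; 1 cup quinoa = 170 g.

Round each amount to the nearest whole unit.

tahini: 6 cup; mayonnaise: 4 tbsp; quinoa: 106 g; coconut milk: 1856 mL

Scaling factor: 15/4 = 3.75.
tahini: 1.5 cup × 15/4 ≈ 6 cup
mayonnaise: 1 tbsp × 15/4 ≈ 4 tbsp
quinoa: (2 tbsp + 2 tsp = 8/3 tbsp) × 15/4 ÷ 16 tbsp/cup × 170 g/cup ≈ 106 g
coconut milk: (2 cup + 1 tbsp = 2.0625 cup) × 15/4 × 240 mL/cup ≈ 1856 mL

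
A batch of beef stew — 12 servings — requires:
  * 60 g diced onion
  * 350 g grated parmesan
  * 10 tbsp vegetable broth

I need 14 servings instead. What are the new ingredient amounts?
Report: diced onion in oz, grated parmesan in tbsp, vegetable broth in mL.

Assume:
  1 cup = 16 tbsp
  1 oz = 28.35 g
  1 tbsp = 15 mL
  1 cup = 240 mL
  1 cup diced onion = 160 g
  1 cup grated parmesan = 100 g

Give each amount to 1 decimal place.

diced onion: 2.5 oz; grated parmesan: 65.3 tbsp; vegetable broth: 175.0 mL

Scaling factor: 14/12 = 7/6.
diced onion: 60 g × 7/6 ÷ 28.35 g/oz ≈ 2.5 oz
grated parmesan: 350 g × 7/6 ÷ 100 g/cup × 16 tbsp/cup ≈ 65.3 tbsp
vegetable broth: 10 tbsp × 7/6 × 15 mL/tbsp = 175.0 mL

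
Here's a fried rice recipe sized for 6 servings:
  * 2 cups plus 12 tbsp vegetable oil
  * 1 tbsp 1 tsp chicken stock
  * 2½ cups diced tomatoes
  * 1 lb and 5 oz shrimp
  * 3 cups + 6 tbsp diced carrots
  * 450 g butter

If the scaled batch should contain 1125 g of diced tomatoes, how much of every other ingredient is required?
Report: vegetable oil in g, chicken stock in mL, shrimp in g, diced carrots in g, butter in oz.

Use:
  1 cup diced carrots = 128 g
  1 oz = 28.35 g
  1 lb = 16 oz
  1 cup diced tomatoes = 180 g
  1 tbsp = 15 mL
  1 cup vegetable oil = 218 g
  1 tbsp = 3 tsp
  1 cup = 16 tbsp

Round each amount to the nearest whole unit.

vegetable oil: 1499 g; chicken stock: 50 mL; shrimp: 1488 g; diced carrots: 1080 g; butter: 40 oz

The original recipe has 450 g of diced tomatoes, so the scaling factor is 1125 ÷ 450 = 5/2 = 2.5.
vegetable oil: (2 cup + 12 tbsp = 2.75 cup) × 5/2 × 218 g/cup ≈ 1499 g
chicken stock: (1 tbsp + 1 tsp = 4/3 tbsp) × 5/2 × 15 mL/tbsp = 50 mL
shrimp: (1 lb + 5 oz = 1.3125 lb) × 5/2 × 16 oz/lb × 28.35 g/oz ≈ 1488 g
diced carrots: (3 cup + 6 tbsp = 3.375 cup) × 5/2 × 128 g/cup = 1080 g
butter: 450 g × 5/2 ÷ 28.35 g/oz ≈ 40 oz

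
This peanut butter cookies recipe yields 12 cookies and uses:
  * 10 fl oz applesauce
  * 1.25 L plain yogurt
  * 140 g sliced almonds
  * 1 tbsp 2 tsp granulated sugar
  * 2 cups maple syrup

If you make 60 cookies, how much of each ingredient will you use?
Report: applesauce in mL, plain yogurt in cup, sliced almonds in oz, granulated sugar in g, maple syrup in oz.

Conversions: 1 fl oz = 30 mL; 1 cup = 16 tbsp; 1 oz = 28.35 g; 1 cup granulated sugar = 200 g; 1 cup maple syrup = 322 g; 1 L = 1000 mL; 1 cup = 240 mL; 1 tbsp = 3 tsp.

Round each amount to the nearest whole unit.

applesauce: 1500 mL; plain yogurt: 26 cup; sliced almonds: 25 oz; granulated sugar: 104 g; maple syrup: 114 oz

Scaling factor: 60/12 = 5.
applesauce: 10 fl oz × 5 × 30 mL/fl oz = 1500 mL
plain yogurt: 1.25 L × 5 × 1000 mL/L ÷ 240 mL/cup ≈ 26 cup
sliced almonds: 140 g × 5 ÷ 28.35 g/oz ≈ 25 oz
granulated sugar: (1 tbsp + 2 tsp = 5/3 tbsp) × 5 ÷ 16 tbsp/cup × 200 g/cup ≈ 104 g
maple syrup: 2 cup × 5 × 322 g/cup ÷ 28.35 g/oz ≈ 114 oz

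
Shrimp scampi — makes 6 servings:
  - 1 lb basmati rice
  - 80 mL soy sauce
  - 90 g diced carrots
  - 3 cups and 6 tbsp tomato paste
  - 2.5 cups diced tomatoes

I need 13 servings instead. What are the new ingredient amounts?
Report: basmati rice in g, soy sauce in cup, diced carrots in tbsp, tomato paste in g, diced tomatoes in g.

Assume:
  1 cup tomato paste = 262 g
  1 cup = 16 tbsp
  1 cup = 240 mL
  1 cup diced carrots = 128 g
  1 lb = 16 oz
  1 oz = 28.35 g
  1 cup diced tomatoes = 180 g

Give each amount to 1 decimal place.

basmati rice: 982.8 g; soy sauce: 0.7 cup; diced carrots: 24.4 tbsp; tomato paste: 1915.9 g; diced tomatoes: 975.0 g

Scaling factor: 13/6.
basmati rice: 1 lb × 13/6 × 16 oz/lb × 28.35 g/oz = 982.8 g
soy sauce: 80 mL × 13/6 ÷ 240 mL/cup ≈ 0.7 cup
diced carrots: 90 g × 13/6 ÷ 128 g/cup × 16 tbsp/cup ≈ 24.4 tbsp
tomato paste: (3 cup + 6 tbsp = 3.375 cup) × 13/6 × 262 g/cup ≈ 1915.9 g
diced tomatoes: 2.5 cup × 13/6 × 180 g/cup = 975.0 g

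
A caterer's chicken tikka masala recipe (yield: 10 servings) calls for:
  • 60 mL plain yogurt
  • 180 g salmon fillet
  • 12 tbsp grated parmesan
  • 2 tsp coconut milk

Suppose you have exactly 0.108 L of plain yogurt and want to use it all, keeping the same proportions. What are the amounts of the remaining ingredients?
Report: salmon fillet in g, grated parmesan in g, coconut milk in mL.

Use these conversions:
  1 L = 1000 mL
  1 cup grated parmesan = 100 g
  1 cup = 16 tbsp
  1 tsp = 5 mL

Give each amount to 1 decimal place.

The original recipe has 0.06 L of plain yogurt, so the scaling factor is 0.108 ÷ 0.06 = 9/5 = 1.8.
salmon fillet: 180 g × 9/5 = 324.0 g
grated parmesan: 12 tbsp × 9/5 ÷ 16 tbsp/cup × 100 g/cup = 135.0 g
coconut milk: 2 tsp × 9/5 × 5 mL/tsp = 18.0 mL

salmon fillet: 324.0 g; grated parmesan: 135.0 g; coconut milk: 18.0 mL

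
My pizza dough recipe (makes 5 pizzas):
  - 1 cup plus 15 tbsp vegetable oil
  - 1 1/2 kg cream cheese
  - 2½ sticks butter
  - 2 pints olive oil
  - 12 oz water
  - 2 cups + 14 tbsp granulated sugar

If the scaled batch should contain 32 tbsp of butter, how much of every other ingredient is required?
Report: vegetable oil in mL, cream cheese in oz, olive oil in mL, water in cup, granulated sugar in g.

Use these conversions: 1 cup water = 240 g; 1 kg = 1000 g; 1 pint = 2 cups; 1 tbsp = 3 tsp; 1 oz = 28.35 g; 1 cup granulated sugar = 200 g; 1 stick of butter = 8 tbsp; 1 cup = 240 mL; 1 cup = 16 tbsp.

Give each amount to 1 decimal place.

The original recipe has 20 tbsp of butter, so the scaling factor is 32 ÷ 20 = 8/5 = 1.6.
vegetable oil: (1 cup + 15 tbsp = 1.9375 cup) × 8/5 × 240 mL/cup = 744.0 mL
cream cheese: 1.5 kg × 8/5 × 1000 g/kg ÷ 28.35 g/oz ≈ 84.7 oz
olive oil: 2 pint × 8/5 × 2 cup/pint × 240 mL/cup = 1536.0 mL
water: 12 oz × 8/5 × 28.35 g/oz ÷ 240 g/cup ≈ 2.3 cup
granulated sugar: (2 cup + 14 tbsp = 2.875 cup) × 8/5 × 200 g/cup = 920.0 g

vegetable oil: 744.0 mL; cream cheese: 84.7 oz; olive oil: 1536.0 mL; water: 2.3 cup; granulated sugar: 920.0 g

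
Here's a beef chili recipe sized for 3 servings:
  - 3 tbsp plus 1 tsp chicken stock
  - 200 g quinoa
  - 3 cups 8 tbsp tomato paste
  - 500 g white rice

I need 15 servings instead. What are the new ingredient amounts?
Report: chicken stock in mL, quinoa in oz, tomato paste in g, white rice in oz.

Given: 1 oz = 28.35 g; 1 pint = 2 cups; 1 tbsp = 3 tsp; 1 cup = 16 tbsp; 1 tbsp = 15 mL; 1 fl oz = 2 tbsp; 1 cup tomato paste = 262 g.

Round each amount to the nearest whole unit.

Scaling factor: 15/3 = 5.
chicken stock: (3 tbsp + 1 tsp = 10/3 tbsp) × 5 × 15 mL/tbsp = 250 mL
quinoa: 200 g × 5 ÷ 28.35 g/oz ≈ 35 oz
tomato paste: (3 cup + 8 tbsp = 3.5 cup) × 5 × 262 g/cup = 4585 g
white rice: 500 g × 5 ÷ 28.35 g/oz ≈ 88 oz

chicken stock: 250 mL; quinoa: 35 oz; tomato paste: 4585 g; white rice: 88 oz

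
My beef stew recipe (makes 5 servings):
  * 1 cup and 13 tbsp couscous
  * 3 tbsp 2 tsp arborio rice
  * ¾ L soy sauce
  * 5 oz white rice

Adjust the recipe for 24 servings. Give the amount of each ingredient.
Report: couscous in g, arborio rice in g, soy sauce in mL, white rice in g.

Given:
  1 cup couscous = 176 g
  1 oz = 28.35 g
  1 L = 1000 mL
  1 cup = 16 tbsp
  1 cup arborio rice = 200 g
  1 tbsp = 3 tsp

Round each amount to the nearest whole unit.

couscous: 1531 g; arborio rice: 220 g; soy sauce: 3600 mL; white rice: 680 g

Scaling factor: 24/5 = 4.8.
couscous: (1 cup + 13 tbsp = 1.8125 cup) × 24/5 × 176 g/cup ≈ 1531 g
arborio rice: (3 tbsp + 2 tsp = 11/3 tbsp) × 24/5 ÷ 16 tbsp/cup × 200 g/cup = 220 g
soy sauce: 0.75 L × 24/5 × 1000 mL/L = 3600 mL
white rice: 5 oz × 24/5 × 28.35 g/oz ≈ 680 g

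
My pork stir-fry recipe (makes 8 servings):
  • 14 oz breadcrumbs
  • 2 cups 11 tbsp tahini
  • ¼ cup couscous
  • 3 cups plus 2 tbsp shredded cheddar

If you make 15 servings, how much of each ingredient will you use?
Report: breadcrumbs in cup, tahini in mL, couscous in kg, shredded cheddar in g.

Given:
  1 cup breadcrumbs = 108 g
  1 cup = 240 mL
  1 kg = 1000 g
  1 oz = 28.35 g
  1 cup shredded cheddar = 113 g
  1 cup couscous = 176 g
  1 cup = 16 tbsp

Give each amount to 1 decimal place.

Scaling factor: 15/8 = 1.875.
breadcrumbs: 14 oz × 15/8 × 28.35 g/oz ÷ 108 g/cup ≈ 6.9 cup
tahini: (2 cup + 11 tbsp = 2.6875 cup) × 15/8 × 240 mL/cup ≈ 1209.4 mL
couscous: 0.25 cup × 15/8 × 176 g/cup ÷ 1000 g/kg ≈ 0.1 kg
shredded cheddar: (3 cup + 2 tbsp = 3.125 cup) × 15/8 × 113 g/cup ≈ 662.1 g

breadcrumbs: 6.9 cup; tahini: 1209.4 mL; couscous: 0.1 kg; shredded cheddar: 662.1 g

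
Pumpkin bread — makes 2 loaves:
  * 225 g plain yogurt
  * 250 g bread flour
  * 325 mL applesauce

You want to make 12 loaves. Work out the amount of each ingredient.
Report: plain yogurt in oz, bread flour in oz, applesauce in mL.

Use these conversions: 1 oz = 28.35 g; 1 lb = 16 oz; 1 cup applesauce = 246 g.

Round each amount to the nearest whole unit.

Scaling factor: 12/2 = 6.
plain yogurt: 225 g × 6 ÷ 28.35 g/oz ≈ 48 oz
bread flour: 250 g × 6 ÷ 28.35 g/oz ≈ 53 oz
applesauce: 325 mL × 6 = 1950 mL

plain yogurt: 48 oz; bread flour: 53 oz; applesauce: 1950 mL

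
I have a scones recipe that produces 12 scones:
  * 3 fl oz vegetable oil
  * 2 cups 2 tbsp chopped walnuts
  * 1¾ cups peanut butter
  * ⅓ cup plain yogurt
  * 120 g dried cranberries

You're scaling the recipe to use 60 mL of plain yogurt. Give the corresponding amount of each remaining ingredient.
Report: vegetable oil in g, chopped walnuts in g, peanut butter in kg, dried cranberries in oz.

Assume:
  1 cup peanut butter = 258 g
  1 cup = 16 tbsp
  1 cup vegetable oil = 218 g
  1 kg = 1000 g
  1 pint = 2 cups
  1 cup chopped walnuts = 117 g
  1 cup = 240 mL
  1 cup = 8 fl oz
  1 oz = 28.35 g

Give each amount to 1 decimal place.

vegetable oil: 61.3 g; chopped walnuts: 186.5 g; peanut butter: 0.3 kg; dried cranberries: 3.2 oz

The original recipe has 80 mL of plain yogurt, so the scaling factor is 60 ÷ 80 = 3/4 = 0.75.
vegetable oil: 3 fl oz × 3/4 ÷ 8 fl oz/cup × 218 g/cup ≈ 61.3 g
chopped walnuts: (2 cup + 2 tbsp = 2.125 cup) × 3/4 × 117 g/cup ≈ 186.5 g
peanut butter: 1.75 cup × 3/4 × 258 g/cup ÷ 1000 g/kg ≈ 0.3 kg
dried cranberries: 120 g × 3/4 ÷ 28.35 g/oz ≈ 3.2 oz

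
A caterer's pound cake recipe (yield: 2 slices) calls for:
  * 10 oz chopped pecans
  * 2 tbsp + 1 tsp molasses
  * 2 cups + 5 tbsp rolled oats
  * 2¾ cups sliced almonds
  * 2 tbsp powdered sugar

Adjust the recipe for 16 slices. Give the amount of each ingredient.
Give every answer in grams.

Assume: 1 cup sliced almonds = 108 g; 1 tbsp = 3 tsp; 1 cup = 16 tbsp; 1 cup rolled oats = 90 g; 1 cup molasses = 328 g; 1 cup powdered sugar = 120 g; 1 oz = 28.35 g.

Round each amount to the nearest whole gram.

Scaling factor: 16/2 = 8.
chopped pecans: 10 oz × 8 × 28.35 g/oz = 2268 g
molasses: (2 tbsp + 1 tsp = 7/3 tbsp) × 8 ÷ 16 tbsp/cup × 328 g/cup ≈ 383 g
rolled oats: (2 cup + 5 tbsp = 2.3125 cup) × 8 × 90 g/cup = 1665 g
sliced almonds: 2.75 cup × 8 × 108 g/cup = 2376 g
powdered sugar: 2 tbsp × 8 ÷ 16 tbsp/cup × 120 g/cup = 120 g

chopped pecans: 2268 g; molasses: 383 g; rolled oats: 1665 g; sliced almonds: 2376 g; powdered sugar: 120 g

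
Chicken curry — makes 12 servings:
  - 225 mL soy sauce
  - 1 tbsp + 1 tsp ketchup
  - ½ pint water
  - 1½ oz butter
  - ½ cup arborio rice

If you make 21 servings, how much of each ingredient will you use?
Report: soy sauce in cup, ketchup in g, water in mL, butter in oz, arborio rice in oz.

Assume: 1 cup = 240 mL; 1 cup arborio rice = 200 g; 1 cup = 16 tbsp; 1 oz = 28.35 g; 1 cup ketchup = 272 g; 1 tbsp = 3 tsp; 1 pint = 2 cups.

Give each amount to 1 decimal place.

Scaling factor: 21/12 = 7/4 = 1.75.
soy sauce: 225 mL × 7/4 ÷ 240 mL/cup ≈ 1.6 cup
ketchup: (1 tbsp + 1 tsp = 4/3 tbsp) × 7/4 ÷ 16 tbsp/cup × 272 g/cup ≈ 39.7 g
water: 0.5 pint × 7/4 × 2 cup/pint × 240 mL/cup = 420.0 mL
butter: 1.5 oz × 7/4 ≈ 2.6 oz
arborio rice: 0.5 cup × 7/4 × 200 g/cup ÷ 28.35 g/oz ≈ 6.2 oz

soy sauce: 1.6 cup; ketchup: 39.7 g; water: 420.0 mL; butter: 2.6 oz; arborio rice: 6.2 oz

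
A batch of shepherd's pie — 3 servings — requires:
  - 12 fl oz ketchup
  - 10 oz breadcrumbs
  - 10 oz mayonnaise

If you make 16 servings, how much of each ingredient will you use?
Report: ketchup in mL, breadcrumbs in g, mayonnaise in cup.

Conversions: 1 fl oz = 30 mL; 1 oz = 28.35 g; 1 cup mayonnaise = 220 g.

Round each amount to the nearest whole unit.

Scaling factor: 16/3.
ketchup: 12 fl oz × 16/3 × 30 mL/fl oz = 1920 mL
breadcrumbs: 10 oz × 16/3 × 28.35 g/oz = 1512 g
mayonnaise: 10 oz × 16/3 × 28.35 g/oz ÷ 220 g/cup ≈ 7 cup

ketchup: 1920 mL; breadcrumbs: 1512 g; mayonnaise: 7 cup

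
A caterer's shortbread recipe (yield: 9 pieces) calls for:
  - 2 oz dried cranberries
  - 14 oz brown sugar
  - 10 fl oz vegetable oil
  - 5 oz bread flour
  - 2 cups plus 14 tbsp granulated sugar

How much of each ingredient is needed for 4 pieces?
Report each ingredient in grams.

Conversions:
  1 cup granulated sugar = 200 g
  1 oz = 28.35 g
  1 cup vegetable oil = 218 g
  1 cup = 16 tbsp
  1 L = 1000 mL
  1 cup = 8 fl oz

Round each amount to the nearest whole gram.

dried cranberries: 25 g; brown sugar: 176 g; vegetable oil: 121 g; bread flour: 63 g; granulated sugar: 256 g

Scaling factor: 4/9.
dried cranberries: 2 oz × 4/9 × 28.35 g/oz ≈ 25 g
brown sugar: 14 oz × 4/9 × 28.35 g/oz ≈ 176 g
vegetable oil: 10 fl oz × 4/9 ÷ 8 fl oz/cup × 218 g/cup ≈ 121 g
bread flour: 5 oz × 4/9 × 28.35 g/oz = 63 g
granulated sugar: (2 cup + 14 tbsp = 2.875 cup) × 4/9 × 200 g/cup ≈ 256 g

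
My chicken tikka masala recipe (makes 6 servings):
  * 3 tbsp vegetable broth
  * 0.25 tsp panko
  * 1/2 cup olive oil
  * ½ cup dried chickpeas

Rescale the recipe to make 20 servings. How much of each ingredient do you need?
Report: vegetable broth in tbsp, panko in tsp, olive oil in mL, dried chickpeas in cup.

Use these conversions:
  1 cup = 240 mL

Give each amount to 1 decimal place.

Scaling factor: 20/6 = 10/3.
vegetable broth: 3 tbsp × 10/3 = 10.0 tbsp
panko: 0.25 tsp × 10/3 ≈ 0.8 tsp
olive oil: 0.5 cup × 10/3 × 240 mL/cup = 400.0 mL
dried chickpeas: 0.5 cup × 10/3 ≈ 1.7 cup

vegetable broth: 10.0 tbsp; panko: 0.8 tsp; olive oil: 400.0 mL; dried chickpeas: 1.7 cup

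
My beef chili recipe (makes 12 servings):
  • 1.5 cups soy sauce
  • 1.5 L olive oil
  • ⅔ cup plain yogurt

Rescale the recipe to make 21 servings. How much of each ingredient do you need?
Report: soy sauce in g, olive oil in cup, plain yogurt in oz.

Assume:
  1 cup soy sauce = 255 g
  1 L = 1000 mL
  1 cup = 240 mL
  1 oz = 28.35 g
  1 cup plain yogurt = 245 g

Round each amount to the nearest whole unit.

Scaling factor: 21/12 = 7/4 = 1.75.
soy sauce: 1.5 cup × 7/4 × 255 g/cup ≈ 669 g
olive oil: 1.5 L × 7/4 × 1000 mL/L ÷ 240 mL/cup ≈ 11 cup
plain yogurt: 2/3 cup × 7/4 × 245 g/cup ÷ 28.35 g/oz ≈ 10 oz

soy sauce: 669 g; olive oil: 11 cup; plain yogurt: 10 oz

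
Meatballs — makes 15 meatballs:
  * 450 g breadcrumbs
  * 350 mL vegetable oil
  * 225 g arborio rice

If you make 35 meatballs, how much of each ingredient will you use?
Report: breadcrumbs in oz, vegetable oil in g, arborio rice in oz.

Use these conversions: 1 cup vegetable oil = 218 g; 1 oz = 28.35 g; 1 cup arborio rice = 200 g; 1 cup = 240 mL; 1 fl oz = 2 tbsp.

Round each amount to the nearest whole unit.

breadcrumbs: 37 oz; vegetable oil: 742 g; arborio rice: 19 oz

Scaling factor: 35/15 = 7/3.
breadcrumbs: 450 g × 7/3 ÷ 28.35 g/oz ≈ 37 oz
vegetable oil: 350 mL × 7/3 ÷ 240 mL/cup × 218 g/cup ≈ 742 g
arborio rice: 225 g × 7/3 ÷ 28.35 g/oz ≈ 19 oz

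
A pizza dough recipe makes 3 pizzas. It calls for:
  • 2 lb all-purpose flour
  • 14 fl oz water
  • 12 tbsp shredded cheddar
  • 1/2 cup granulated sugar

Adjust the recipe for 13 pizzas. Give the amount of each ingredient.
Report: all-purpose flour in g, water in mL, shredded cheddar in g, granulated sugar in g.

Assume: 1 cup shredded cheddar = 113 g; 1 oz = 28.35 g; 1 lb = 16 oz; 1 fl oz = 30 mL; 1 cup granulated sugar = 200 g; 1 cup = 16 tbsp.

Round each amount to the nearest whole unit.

Scaling factor: 13/3.
all-purpose flour: 2 lb × 13/3 × 16 oz/lb × 28.35 g/oz ≈ 3931 g
water: 14 fl oz × 13/3 × 30 mL/fl oz = 1820 mL
shredded cheddar: 12 tbsp × 13/3 ÷ 16 tbsp/cup × 113 g/cup ≈ 367 g
granulated sugar: 0.5 cup × 13/3 × 200 g/cup ≈ 433 g

all-purpose flour: 3931 g; water: 1820 mL; shredded cheddar: 367 g; granulated sugar: 433 g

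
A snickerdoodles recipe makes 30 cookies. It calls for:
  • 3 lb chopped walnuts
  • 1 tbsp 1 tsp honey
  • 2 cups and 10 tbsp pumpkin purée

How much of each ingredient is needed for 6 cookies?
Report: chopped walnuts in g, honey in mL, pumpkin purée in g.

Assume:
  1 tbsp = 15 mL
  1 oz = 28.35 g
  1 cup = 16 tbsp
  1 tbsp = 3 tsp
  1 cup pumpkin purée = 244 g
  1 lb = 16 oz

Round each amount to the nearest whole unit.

Scaling factor: 6/30 = 1/5 = 0.2.
chopped walnuts: 3 lb × 1/5 × 16 oz/lb × 28.35 g/oz ≈ 272 g
honey: (1 tbsp + 1 tsp = 4/3 tbsp) × 1/5 × 15 mL/tbsp = 4 mL
pumpkin purée: (2 cup + 10 tbsp = 2.625 cup) × 1/5 × 244 g/cup ≈ 128 g

chopped walnuts: 272 g; honey: 4 mL; pumpkin purée: 128 g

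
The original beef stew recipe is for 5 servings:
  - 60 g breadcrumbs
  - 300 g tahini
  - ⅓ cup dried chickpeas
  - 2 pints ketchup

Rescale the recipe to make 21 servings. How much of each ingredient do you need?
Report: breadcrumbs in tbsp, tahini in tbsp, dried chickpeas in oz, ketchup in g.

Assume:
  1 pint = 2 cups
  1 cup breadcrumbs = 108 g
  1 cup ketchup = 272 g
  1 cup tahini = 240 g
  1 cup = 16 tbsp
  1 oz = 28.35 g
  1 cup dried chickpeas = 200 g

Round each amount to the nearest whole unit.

breadcrumbs: 37 tbsp; tahini: 84 tbsp; dried chickpeas: 10 oz; ketchup: 4570 g

Scaling factor: 21/5 = 4.2.
breadcrumbs: 60 g × 21/5 ÷ 108 g/cup × 16 tbsp/cup ≈ 37 tbsp
tahini: 300 g × 21/5 ÷ 240 g/cup × 16 tbsp/cup = 84 tbsp
dried chickpeas: 1/3 cup × 21/5 × 200 g/cup ÷ 28.35 g/oz ≈ 10 oz
ketchup: 2 pint × 21/5 × 2 cup/pint × 272 g/cup ≈ 4570 g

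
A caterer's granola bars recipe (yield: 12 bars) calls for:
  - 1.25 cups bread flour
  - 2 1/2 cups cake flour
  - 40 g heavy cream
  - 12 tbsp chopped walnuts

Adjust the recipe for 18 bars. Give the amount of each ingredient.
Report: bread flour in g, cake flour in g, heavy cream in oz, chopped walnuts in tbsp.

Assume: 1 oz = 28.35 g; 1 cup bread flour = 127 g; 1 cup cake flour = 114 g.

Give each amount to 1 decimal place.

bread flour: 238.1 g; cake flour: 427.5 g; heavy cream: 2.1 oz; chopped walnuts: 18.0 tbsp

Scaling factor: 18/12 = 3/2 = 1.5.
bread flour: 1.25 cup × 3/2 × 127 g/cup ≈ 238.1 g
cake flour: 2.5 cup × 3/2 × 114 g/cup = 427.5 g
heavy cream: 40 g × 3/2 ÷ 28.35 g/oz ≈ 2.1 oz
chopped walnuts: 12 tbsp × 3/2 = 18.0 tbsp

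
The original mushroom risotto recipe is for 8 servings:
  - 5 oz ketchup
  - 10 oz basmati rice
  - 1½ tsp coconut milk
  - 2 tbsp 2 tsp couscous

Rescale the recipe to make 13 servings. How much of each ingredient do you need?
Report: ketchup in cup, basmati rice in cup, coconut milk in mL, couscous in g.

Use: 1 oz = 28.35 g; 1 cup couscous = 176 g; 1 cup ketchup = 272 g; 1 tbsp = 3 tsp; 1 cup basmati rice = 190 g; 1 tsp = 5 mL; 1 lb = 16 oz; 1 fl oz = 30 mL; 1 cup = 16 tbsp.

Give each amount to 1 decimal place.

ketchup: 0.8 cup; basmati rice: 2.4 cup; coconut milk: 12.2 mL; couscous: 47.7 g

Scaling factor: 13/8 = 1.625.
ketchup: 5 oz × 13/8 × 28.35 g/oz ÷ 272 g/cup ≈ 0.8 cup
basmati rice: 10 oz × 13/8 × 28.35 g/oz ÷ 190 g/cup ≈ 2.4 cup
coconut milk: 1.5 tsp × 13/8 × 5 mL/tsp ≈ 12.2 mL
couscous: (2 tbsp + 2 tsp = 8/3 tbsp) × 13/8 ÷ 16 tbsp/cup × 176 g/cup ≈ 47.7 g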